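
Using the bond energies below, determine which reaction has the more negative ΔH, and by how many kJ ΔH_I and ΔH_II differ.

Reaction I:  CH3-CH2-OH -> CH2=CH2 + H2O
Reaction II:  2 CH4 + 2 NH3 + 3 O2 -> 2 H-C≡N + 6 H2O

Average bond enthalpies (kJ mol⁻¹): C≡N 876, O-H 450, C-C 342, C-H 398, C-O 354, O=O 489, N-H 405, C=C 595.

Reaction I:
  Bonds broken (reactants):
    C-C: 1 × 342 = 342
    C-H: 5 × 398 = 1990
    C-O: 1 × 354 = 354
    O-H: 1 × 450 = 450
    Σ(broken) = 3136 kJ
  Bonds formed (products):
    C-H: 4 × 398 = 1592
    C=C: 1 × 595 = 595
    O-H: 2 × 450 = 900
    Σ(formed) = 3087 kJ
  ΔH_I = 3136 − 3087 = +49 kJ
Reaction II:
  Bonds broken (reactants):
    C-H: 8 × 398 = 3184
    N-H: 6 × 405 = 2430
    O=O: 3 × 489 = 1467
    Σ(broken) = 7081 kJ
  Bonds formed (products):
    C≡N: 2 × 876 = 1752
    C-H: 2 × 398 = 796
    O-H: 12 × 450 = 5400
    Σ(formed) = 7948 kJ
  ΔH_II = 7081 − 7948 = −867 kJ
ΔH_I − ΔH_II = +916 kJ, so reaction II has the more negative ΔH; |ΔH_I − ΔH_II| = 916 kJ.

Reaction II, by 916 kJ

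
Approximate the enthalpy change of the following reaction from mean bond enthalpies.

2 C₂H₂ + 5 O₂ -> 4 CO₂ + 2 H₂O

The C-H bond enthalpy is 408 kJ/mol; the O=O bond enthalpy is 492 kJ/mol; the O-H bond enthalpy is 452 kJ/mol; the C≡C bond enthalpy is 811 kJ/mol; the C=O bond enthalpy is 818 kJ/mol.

Bonds broken (reactants):
  C≡C: 2 × 811 = 1622
  C-H: 4 × 408 = 1632
  O=O: 5 × 492 = 2460
  Σ(broken) = 5714 kJ
Bonds formed (products):
  C=O: 8 × 818 = 6544
  O-H: 4 × 452 = 1808
  Σ(formed) = 8352 kJ
ΔH = Σ(broken) − Σ(formed) = 5714 − 8352 = −2638 kJ

ΔH ≈ −2638 kJ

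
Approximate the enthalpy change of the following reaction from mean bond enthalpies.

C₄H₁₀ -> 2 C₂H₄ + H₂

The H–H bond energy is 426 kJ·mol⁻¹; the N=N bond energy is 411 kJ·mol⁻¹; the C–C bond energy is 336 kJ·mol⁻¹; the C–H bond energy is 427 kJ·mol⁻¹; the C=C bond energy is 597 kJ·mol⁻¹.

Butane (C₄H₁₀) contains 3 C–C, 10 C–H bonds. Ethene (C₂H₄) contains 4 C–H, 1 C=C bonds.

Bonds broken (reactants):
  C–C: 3 × 336 = 1008
  C–H: 10 × 427 = 4270
  Σ(broken) = 5278 kJ
Bonds formed (products):
  C–H: 8 × 427 = 3416
  C=C: 2 × 597 = 1194
  H–H: 1 × 426 = 426
  Σ(formed) = 5036 kJ
ΔH = Σ(broken) − Σ(formed) = 5278 − 5036 = +242 kJ

ΔH ≈ +242 kJ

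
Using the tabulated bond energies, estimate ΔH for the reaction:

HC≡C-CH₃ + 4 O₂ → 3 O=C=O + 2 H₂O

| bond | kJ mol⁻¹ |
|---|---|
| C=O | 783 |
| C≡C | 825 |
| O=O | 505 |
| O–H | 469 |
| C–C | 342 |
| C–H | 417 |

Bonds broken (reactants):
  C≡C: 1 × 825 = 825
  C–C: 1 × 342 = 342
  C–H: 4 × 417 = 1668
  O=O: 4 × 505 = 2020
  Σ(broken) = 4855 kJ
Bonds formed (products):
  C=O: 6 × 783 = 4698
  O–H: 4 × 469 = 1876
  Σ(formed) = 6574 kJ
ΔH = Σ(broken) − Σ(formed) = 4855 − 6574 = −1719 kJ

ΔH ≈ −1719 kJ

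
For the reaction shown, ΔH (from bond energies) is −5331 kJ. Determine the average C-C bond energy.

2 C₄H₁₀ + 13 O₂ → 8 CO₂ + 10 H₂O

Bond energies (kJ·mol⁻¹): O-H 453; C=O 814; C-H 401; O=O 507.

Let D be the C-C bond energy.
Σ(broken) = 6×D + 20×401 + 13×507 = 14611 + 6D
Σ(formed) = 16×814 + 20×453 = 22084
ΔH = Σ(broken) − Σ(formed) = (14611 + 6D) − (22084) = −7473 + 6D
Setting this equal to −5331 kJ gives 6D = 2142, so D = 357 kJ/mol.

D(C-C) ≈ 357 kJ/mol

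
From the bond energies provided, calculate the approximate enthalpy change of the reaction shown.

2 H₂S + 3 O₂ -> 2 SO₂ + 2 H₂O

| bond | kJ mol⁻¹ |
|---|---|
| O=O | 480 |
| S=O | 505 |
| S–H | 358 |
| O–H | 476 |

ΔH ≈ −1052 kJ

Bonds broken (reactants):
  O=O: 3 × 480 = 1440
  S–H: 4 × 358 = 1432
  Σ(broken) = 2872 kJ
Bonds formed (products):
  O–H: 4 × 476 = 1904
  S=O: 4 × 505 = 2020
  Σ(formed) = 3924 kJ
ΔH = Σ(broken) − Σ(formed) = 2872 − 3924 = −1052 kJ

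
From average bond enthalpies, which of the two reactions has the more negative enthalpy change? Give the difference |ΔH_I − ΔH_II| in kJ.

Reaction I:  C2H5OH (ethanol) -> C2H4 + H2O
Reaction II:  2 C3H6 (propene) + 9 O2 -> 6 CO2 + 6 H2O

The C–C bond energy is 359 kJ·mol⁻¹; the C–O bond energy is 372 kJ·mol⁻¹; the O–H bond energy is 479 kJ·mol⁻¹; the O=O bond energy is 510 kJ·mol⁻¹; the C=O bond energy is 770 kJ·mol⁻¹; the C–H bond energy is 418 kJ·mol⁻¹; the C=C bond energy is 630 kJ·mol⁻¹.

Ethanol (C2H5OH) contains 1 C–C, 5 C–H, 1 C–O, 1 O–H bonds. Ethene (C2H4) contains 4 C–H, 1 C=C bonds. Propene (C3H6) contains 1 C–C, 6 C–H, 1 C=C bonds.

Reaction II, by 3444 kJ

Reaction I:
  Bonds broken (reactants):
    C–C: 1 × 359 = 359
    C–H: 5 × 418 = 2090
    C–O: 1 × 372 = 372
    O–H: 1 × 479 = 479
    Σ(broken) = 3300 kJ
  Bonds formed (products):
    C–H: 4 × 418 = 1672
    C=C: 1 × 630 = 630
    O–H: 2 × 479 = 958
    Σ(formed) = 3260 kJ
  ΔH_I = 3300 − 3260 = +40 kJ
Reaction II:
  Bonds broken (reactants):
    C–C: 2 × 359 = 718
    C–H: 12 × 418 = 5016
    C=C: 2 × 630 = 1260
    O=O: 9 × 510 = 4590
    Σ(broken) = 11584 kJ
  Bonds formed (products):
    C=O: 12 × 770 = 9240
    O–H: 12 × 479 = 5748
    Σ(formed) = 14988 kJ
  ΔH_II = 11584 − 14988 = −3404 kJ
ΔH_I − ΔH_II = +3444 kJ, so reaction II has the more negative ΔH; |ΔH_I − ΔH_II| = 3444 kJ.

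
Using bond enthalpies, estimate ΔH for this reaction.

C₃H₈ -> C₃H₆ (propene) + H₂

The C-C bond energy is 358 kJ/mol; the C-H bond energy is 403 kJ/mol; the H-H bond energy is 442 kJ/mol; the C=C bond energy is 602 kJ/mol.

Bonds broken (reactants):
  C-C: 2 × 358 = 716
  C-H: 8 × 403 = 3224
  Σ(broken) = 3940 kJ
Bonds formed (products):
  C-C: 1 × 358 = 358
  C-H: 6 × 403 = 2418
  C=C: 1 × 602 = 602
  H-H: 1 × 442 = 442
  Σ(formed) = 3820 kJ
ΔH = Σ(broken) − Σ(formed) = 3940 − 3820 = +120 kJ

ΔH ≈ +120 kJ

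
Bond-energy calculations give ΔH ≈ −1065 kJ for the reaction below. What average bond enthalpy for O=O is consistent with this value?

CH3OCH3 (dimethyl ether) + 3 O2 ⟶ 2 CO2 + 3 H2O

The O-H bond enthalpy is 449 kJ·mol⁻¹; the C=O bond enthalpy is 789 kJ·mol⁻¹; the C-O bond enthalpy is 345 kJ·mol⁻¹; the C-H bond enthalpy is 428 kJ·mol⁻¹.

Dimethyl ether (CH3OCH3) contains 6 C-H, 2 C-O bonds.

D(O=O) ≈ 509 kJ/mol

Let D be the O=O bond energy.
Σ(broken) = 6×428 + 2×345 + 3×D = 3258 + 3D
Σ(formed) = 4×789 + 6×449 = 5850
ΔH = Σ(broken) − Σ(formed) = (3258 + 3D) − (5850) = −2592 + 3D
Setting this equal to −1065 kJ gives 3D = 1527, so D = 509 kJ/mol.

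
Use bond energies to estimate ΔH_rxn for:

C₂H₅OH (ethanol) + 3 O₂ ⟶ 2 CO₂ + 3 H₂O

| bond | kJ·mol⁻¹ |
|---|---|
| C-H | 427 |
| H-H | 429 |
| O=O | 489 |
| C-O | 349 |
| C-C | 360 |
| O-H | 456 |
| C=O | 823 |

ΔH ≈ −1261 kJ

Bonds broken (reactants):
  C-C: 1 × 360 = 360
  C-H: 5 × 427 = 2135
  C-O: 1 × 349 = 349
  O-H: 1 × 456 = 456
  O=O: 3 × 489 = 1467
  Σ(broken) = 4767 kJ
Bonds formed (products):
  C=O: 4 × 823 = 3292
  O-H: 6 × 456 = 2736
  Σ(formed) = 6028 kJ
ΔH = Σ(broken) − Σ(formed) = 4767 − 6028 = −1261 kJ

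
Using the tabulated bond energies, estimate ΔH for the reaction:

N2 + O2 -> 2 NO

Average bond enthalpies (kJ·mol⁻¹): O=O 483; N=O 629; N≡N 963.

ΔH ≈ +188 kJ

Bonds broken (reactants):
  N≡N: 1 × 963 = 963
  O=O: 1 × 483 = 483
  Σ(broken) = 1446 kJ
Bonds formed (products):
  N=O: 2 × 629 = 1258
  Σ(formed) = 1258 kJ
ΔH = Σ(broken) − Σ(formed) = 1446 − 1258 = +188 kJ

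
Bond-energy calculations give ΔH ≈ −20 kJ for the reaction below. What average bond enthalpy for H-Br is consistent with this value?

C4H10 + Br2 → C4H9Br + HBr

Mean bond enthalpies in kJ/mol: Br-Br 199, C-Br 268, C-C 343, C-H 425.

Let D be the H-Br bond energy.
Σ(broken) = 1×199 + 3×343 + 10×425 = 5478
Σ(formed) = 1×268 + 3×343 + 9×425 + 1×D = 5122 + D
ΔH = Σ(broken) − Σ(formed) = (5478) − (5122 + D) = +356 − D
Setting this equal to −20 kJ gives D = 376 kJ/mol.

D(H-Br) ≈ 376 kJ/mol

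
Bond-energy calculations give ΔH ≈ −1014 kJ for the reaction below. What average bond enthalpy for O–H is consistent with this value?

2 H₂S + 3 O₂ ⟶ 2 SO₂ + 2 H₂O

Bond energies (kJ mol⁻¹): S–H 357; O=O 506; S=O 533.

Let D be the O–H bond energy.
Σ(broken) = 3×506 + 4×357 = 2946
Σ(formed) = 4×D + 4×533 = 2132 + 4D
ΔH = Σ(broken) − Σ(formed) = (2946) − (2132 + 4D) = +814 − 4D
Setting this equal to −1014 kJ gives 4D = 1828, so D = 457 kJ/mol.

D(O–H) ≈ 457 kJ/mol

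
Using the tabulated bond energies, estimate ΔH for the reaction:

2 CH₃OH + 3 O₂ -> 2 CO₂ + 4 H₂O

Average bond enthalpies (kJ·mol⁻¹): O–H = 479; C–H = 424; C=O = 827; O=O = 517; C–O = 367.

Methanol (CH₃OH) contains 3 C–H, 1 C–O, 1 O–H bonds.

ΔH ≈ −1353 kJ

Bonds broken (reactants):
  C–H: 6 × 424 = 2544
  C–O: 2 × 367 = 734
  O–H: 2 × 479 = 958
  O=O: 3 × 517 = 1551
  Σ(broken) = 5787 kJ
Bonds formed (products):
  C=O: 4 × 827 = 3308
  O–H: 8 × 479 = 3832
  Σ(formed) = 7140 kJ
ΔH = Σ(broken) − Σ(formed) = 5787 − 7140 = −1353 kJ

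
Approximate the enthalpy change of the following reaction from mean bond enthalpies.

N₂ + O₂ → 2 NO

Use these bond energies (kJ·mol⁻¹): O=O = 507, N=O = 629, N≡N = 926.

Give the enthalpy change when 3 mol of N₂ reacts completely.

Bonds broken (reactants):
  N≡N: 1 × 926 = 926
  O=O: 1 × 507 = 507
  Σ(broken) = 1433 kJ
Bonds formed (products):
  N=O: 2 × 629 = 1258
  Σ(formed) = 1258 kJ
ΔH = Σ(broken) − Σ(formed) = 1433 − 1258 = +175 kJ
For 3× the reaction as written: 3 × (+175) = +525 kJ

ΔH = +525 kJ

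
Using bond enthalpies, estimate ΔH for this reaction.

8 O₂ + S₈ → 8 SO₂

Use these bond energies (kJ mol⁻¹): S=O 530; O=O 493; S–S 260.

ΔH ≈ −2456 kJ

Bonds broken (reactants):
  O=O: 8 × 493 = 3944
  S–S: 8 × 260 = 2080
  Σ(broken) = 6024 kJ
Bonds formed (products):
  S=O: 16 × 530 = 8480
  Σ(formed) = 8480 kJ
ΔH = Σ(broken) − Σ(formed) = 6024 − 8480 = −2456 kJ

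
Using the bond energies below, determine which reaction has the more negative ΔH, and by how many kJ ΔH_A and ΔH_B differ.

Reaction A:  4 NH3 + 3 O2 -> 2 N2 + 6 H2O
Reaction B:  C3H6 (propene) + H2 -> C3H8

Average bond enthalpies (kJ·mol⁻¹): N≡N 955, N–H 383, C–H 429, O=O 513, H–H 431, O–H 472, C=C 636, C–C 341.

Reaction A, by 1307 kJ

Reaction A:
  Bonds broken (reactants):
    N–H: 12 × 383 = 4596
    O=O: 3 × 513 = 1539
    Σ(broken) = 6135 kJ
  Bonds formed (products):
    N≡N: 2 × 955 = 1910
    O–H: 12 × 472 = 5664
    Σ(formed) = 7574 kJ
  ΔH_A = 6135 − 7574 = −1439 kJ
Reaction B:
  Bonds broken (reactants):
    C–C: 1 × 341 = 341
    C–H: 6 × 429 = 2574
    C=C: 1 × 636 = 636
    H–H: 1 × 431 = 431
    Σ(broken) = 3982 kJ
  Bonds formed (products):
    C–C: 2 × 341 = 682
    C–H: 8 × 429 = 3432
    Σ(formed) = 4114 kJ
  ΔH_B = 3982 − 4114 = −132 kJ
ΔH_A − ΔH_B = −1307 kJ, so reaction A has the more negative ΔH; |ΔH_A − ΔH_B| = 1307 kJ.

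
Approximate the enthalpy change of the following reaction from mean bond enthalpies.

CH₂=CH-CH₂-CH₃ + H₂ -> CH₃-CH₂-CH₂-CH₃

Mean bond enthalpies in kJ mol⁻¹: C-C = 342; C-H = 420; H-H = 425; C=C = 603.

ΔH ≈ −154 kJ

Bonds broken (reactants):
  C-C: 2 × 342 = 684
  C-H: 8 × 420 = 3360
  C=C: 1 × 603 = 603
  H-H: 1 × 425 = 425
  Σ(broken) = 5072 kJ
Bonds formed (products):
  C-C: 3 × 342 = 1026
  C-H: 10 × 420 = 4200
  Σ(formed) = 5226 kJ
ΔH = Σ(broken) − Σ(formed) = 5072 − 5226 = −154 kJ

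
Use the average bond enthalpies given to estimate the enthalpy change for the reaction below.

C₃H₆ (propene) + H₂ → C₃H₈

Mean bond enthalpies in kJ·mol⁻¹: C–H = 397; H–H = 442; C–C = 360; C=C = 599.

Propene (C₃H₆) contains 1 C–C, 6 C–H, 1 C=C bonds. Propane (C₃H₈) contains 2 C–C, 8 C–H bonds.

ΔH ≈ −113 kJ

Bonds broken (reactants):
  C–C: 1 × 360 = 360
  C–H: 6 × 397 = 2382
  C=C: 1 × 599 = 599
  H–H: 1 × 442 = 442
  Σ(broken) = 3783 kJ
Bonds formed (products):
  C–C: 2 × 360 = 720
  C–H: 8 × 397 = 3176
  Σ(formed) = 3896 kJ
ΔH = Σ(broken) − Σ(formed) = 3783 − 3896 = −113 kJ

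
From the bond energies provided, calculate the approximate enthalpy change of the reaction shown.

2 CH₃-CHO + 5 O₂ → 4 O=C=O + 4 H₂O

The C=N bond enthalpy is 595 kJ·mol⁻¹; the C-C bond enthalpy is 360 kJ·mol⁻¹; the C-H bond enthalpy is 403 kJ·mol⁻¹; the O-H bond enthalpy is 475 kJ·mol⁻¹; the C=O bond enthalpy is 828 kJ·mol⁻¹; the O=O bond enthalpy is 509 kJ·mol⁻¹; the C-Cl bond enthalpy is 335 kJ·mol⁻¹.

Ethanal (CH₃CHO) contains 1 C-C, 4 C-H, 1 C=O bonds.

ΔH ≈ −2279 kJ

Bonds broken (reactants):
  C-C: 2 × 360 = 720
  C-H: 8 × 403 = 3224
  C=O: 2 × 828 = 1656
  O=O: 5 × 509 = 2545
  Σ(broken) = 8145 kJ
Bonds formed (products):
  C=O: 8 × 828 = 6624
  O-H: 8 × 475 = 3800
  Σ(formed) = 10424 kJ
ΔH = Σ(broken) − Σ(formed) = 8145 − 10424 = −2279 kJ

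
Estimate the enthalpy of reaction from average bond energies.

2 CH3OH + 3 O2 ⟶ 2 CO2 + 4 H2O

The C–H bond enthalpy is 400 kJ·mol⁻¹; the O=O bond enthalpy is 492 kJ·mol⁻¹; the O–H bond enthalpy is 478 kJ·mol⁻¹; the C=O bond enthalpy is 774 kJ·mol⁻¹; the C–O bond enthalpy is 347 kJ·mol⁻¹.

ΔH ≈ −1394 kJ

Bonds broken (reactants):
  C–H: 6 × 400 = 2400
  C–O: 2 × 347 = 694
  O–H: 2 × 478 = 956
  O=O: 3 × 492 = 1476
  Σ(broken) = 5526 kJ
Bonds formed (products):
  C=O: 4 × 774 = 3096
  O–H: 8 × 478 = 3824
  Σ(formed) = 6920 kJ
ΔH = Σ(broken) − Σ(formed) = 5526 − 6920 = −1394 kJ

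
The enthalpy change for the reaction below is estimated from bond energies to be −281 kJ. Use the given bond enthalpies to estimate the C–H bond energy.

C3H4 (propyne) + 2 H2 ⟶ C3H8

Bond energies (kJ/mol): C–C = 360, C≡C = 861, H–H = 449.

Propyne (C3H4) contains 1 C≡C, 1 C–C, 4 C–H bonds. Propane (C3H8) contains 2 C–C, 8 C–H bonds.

D(C–H) ≈ 420 kJ/mol

Let D be the C–H bond energy.
Σ(broken) = 1×861 + 1×360 + 4×D + 2×449 = 2119 + 4D
Σ(formed) = 2×360 + 8×D = 720 + 8D
ΔH = Σ(broken) − Σ(formed) = (2119 + 4D) − (720 + 8D) = +1399 − 4D
Setting this equal to −281 kJ gives 4D = 1680, so D = 420 kJ/mol.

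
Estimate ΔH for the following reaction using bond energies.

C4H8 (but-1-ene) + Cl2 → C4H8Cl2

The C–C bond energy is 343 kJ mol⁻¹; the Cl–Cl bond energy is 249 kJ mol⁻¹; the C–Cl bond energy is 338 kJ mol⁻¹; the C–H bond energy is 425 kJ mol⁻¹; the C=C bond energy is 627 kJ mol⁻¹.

ΔH ≈ −143 kJ

Bonds broken (reactants):
  C–C: 2 × 343 = 686
  C–H: 8 × 425 = 3400
  C=C: 1 × 627 = 627
  Cl–Cl: 1 × 249 = 249
  Σ(broken) = 4962 kJ
Bonds formed (products):
  C–C: 3 × 343 = 1029
  C–Cl: 2 × 338 = 676
  C–H: 8 × 425 = 3400
  Σ(formed) = 5105 kJ
ΔH = Σ(broken) − Σ(formed) = 4962 − 5105 = −143 kJ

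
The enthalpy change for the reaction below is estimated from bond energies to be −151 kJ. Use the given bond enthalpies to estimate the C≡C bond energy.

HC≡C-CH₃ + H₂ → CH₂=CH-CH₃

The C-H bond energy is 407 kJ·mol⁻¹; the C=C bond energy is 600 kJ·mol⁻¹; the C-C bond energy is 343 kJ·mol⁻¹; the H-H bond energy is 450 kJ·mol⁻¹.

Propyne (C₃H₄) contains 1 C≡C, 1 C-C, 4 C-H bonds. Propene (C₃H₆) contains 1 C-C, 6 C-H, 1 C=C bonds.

Let D be the C≡C bond energy.
Σ(broken) = 1×D + 1×343 + 4×407 + 1×450 = 2421 + D
Σ(formed) = 1×343 + 6×407 + 1×600 = 3385
ΔH = Σ(broken) − Σ(formed) = (2421 + D) − (3385) = −964 + D
Setting this equal to −151 kJ gives D = 813 kJ/mol.

D(C≡C) ≈ 813 kJ/mol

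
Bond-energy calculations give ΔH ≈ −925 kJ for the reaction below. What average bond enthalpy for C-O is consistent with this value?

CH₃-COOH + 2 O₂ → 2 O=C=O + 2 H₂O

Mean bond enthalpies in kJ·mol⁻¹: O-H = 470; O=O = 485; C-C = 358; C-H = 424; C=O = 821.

Let D be the C-O bond energy.
Σ(broken) = 1×358 + 3×424 + 1×D + 1×821 + 1×470 + 2×485 = 3891 + D
Σ(formed) = 4×821 + 4×470 = 5164
ΔH = Σ(broken) − Σ(formed) = (3891 + D) − (5164) = −1273 + D
Setting this equal to −925 kJ gives D = 348 kJ/mol.

D(C-O) ≈ 348 kJ/mol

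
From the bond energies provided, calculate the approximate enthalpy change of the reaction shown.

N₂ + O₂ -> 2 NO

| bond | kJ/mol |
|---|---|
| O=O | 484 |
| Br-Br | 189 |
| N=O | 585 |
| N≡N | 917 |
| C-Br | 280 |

ΔH ≈ +231 kJ

Bonds broken (reactants):
  N≡N: 1 × 917 = 917
  O=O: 1 × 484 = 484
  Σ(broken) = 1401 kJ
Bonds formed (products):
  N=O: 2 × 585 = 1170
  Σ(formed) = 1170 kJ
ΔH = Σ(broken) − Σ(formed) = 1401 − 1170 = +231 kJ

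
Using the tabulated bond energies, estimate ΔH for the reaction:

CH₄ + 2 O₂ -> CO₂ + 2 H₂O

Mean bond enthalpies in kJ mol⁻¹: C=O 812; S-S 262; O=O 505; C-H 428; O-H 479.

Bonds broken (reactants):
  C-H: 4 × 428 = 1712
  O=O: 2 × 505 = 1010
  Σ(broken) = 2722 kJ
Bonds formed (products):
  C=O: 2 × 812 = 1624
  O-H: 4 × 479 = 1916
  Σ(formed) = 3540 kJ
ΔH = Σ(broken) − Σ(formed) = 2722 − 3540 = −818 kJ

ΔH ≈ −818 kJ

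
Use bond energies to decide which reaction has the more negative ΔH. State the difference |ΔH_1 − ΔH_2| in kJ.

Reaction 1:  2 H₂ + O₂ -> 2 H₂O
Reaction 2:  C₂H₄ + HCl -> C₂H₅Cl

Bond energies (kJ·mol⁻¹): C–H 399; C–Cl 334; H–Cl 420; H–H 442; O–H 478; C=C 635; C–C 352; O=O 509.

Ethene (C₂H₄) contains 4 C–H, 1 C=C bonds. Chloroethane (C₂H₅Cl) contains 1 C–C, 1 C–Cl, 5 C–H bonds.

Reaction 1:
  Bonds broken (reactants):
    H–H: 2 × 442 = 884
    O=O: 1 × 509 = 509
    Σ(broken) = 1393 kJ
  Bonds formed (products):
    O–H: 4 × 478 = 1912
    Σ(formed) = 1912 kJ
  ΔH_1 = 1393 − 1912 = −519 kJ
Reaction 2:
  Bonds broken (reactants):
    C–H: 4 × 399 = 1596
    C=C: 1 × 635 = 635
    H–Cl: 1 × 420 = 420
    Σ(broken) = 2651 kJ
  Bonds formed (products):
    C–C: 1 × 352 = 352
    C–Cl: 1 × 334 = 334
    C–H: 5 × 399 = 1995
    Σ(formed) = 2681 kJ
  ΔH_2 = 2651 − 2681 = −30 kJ
ΔH_1 − ΔH_2 = −489 kJ, so reaction 1 has the more negative ΔH; |ΔH_1 − ΔH_2| = 489 kJ.

Reaction 1, by 489 kJ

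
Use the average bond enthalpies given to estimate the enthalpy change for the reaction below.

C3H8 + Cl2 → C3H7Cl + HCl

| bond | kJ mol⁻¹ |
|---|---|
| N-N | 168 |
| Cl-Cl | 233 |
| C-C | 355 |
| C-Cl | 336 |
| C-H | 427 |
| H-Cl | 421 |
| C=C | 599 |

ΔH ≈ −97 kJ

Bonds broken (reactants):
  C-C: 2 × 355 = 710
  C-H: 8 × 427 = 3416
  Cl-Cl: 1 × 233 = 233
  Σ(broken) = 4359 kJ
Bonds formed (products):
  C-C: 2 × 355 = 710
  C-Cl: 1 × 336 = 336
  C-H: 7 × 427 = 2989
  H-Cl: 1 × 421 = 421
  Σ(formed) = 4456 kJ
ΔH = Σ(broken) − Σ(formed) = 4359 − 4456 = −97 kJ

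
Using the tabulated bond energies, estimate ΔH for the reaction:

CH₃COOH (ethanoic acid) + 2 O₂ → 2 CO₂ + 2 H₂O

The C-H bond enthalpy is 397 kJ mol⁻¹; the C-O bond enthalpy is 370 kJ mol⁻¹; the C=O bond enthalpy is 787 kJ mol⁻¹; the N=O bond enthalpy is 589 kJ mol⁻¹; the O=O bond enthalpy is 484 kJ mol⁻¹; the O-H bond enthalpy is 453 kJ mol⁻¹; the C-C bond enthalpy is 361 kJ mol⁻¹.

Bonds broken (reactants):
  C-C: 1 × 361 = 361
  C-H: 3 × 397 = 1191
  C-O: 1 × 370 = 370
  C=O: 1 × 787 = 787
  O-H: 1 × 453 = 453
  O=O: 2 × 484 = 968
  Σ(broken) = 4130 kJ
Bonds formed (products):
  C=O: 4 × 787 = 3148
  O-H: 4 × 453 = 1812
  Σ(formed) = 4960 kJ
ΔH = Σ(broken) − Σ(formed) = 4130 − 4960 = −830 kJ

ΔH ≈ −830 kJ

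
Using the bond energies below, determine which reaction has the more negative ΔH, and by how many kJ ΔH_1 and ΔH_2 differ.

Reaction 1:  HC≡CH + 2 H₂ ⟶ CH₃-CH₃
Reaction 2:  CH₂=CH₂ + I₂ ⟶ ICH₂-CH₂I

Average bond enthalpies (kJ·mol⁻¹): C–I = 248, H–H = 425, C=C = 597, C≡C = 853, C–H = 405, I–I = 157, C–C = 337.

Reaction 1:
  Bonds broken (reactants):
    C≡C: 1 × 853 = 853
    C–H: 2 × 405 = 810
    H–H: 2 × 425 = 850
    Σ(broken) = 2513 kJ
  Bonds formed (products):
    C–C: 1 × 337 = 337
    C–H: 6 × 405 = 2430
    Σ(formed) = 2767 kJ
  ΔH_1 = 2513 − 2767 = −254 kJ
Reaction 2:
  Bonds broken (reactants):
    C–H: 4 × 405 = 1620
    C=C: 1 × 597 = 597
    I–I: 1 × 157 = 157
    Σ(broken) = 2374 kJ
  Bonds formed (products):
    C–C: 1 × 337 = 337
    C–H: 4 × 405 = 1620
    C–I: 2 × 248 = 496
    Σ(formed) = 2453 kJ
  ΔH_2 = 2374 − 2453 = −79 kJ
ΔH_1 − ΔH_2 = −175 kJ, so reaction 1 has the more negative ΔH; |ΔH_1 − ΔH_2| = 175 kJ.

Reaction 1, by 175 kJ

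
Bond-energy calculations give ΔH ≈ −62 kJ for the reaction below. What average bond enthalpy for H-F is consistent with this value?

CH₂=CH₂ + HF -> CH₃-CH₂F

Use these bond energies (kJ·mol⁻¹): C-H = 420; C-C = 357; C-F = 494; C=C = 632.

D(H-F) ≈ 577 kJ/mol

Let D be the H-F bond energy.
Σ(broken) = 4×420 + 1×632 + 1×D = 2312 + D
Σ(formed) = 1×357 + 1×494 + 5×420 = 2951
ΔH = Σ(broken) − Σ(formed) = (2312 + D) − (2951) = −639 + D
Setting this equal to −62 kJ gives D = 577 kJ/mol.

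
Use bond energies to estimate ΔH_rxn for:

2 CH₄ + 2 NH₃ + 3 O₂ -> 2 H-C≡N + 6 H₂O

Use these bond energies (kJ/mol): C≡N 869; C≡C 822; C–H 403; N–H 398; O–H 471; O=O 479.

ΔH ≈ −1147 kJ

Bonds broken (reactants):
  C–H: 8 × 403 = 3224
  N–H: 6 × 398 = 2388
  O=O: 3 × 479 = 1437
  Σ(broken) = 7049 kJ
Bonds formed (products):
  C≡N: 2 × 869 = 1738
  C–H: 2 × 403 = 806
  O–H: 12 × 471 = 5652
  Σ(formed) = 8196 kJ
ΔH = Σ(broken) − Σ(formed) = 7049 − 8196 = −1147 kJ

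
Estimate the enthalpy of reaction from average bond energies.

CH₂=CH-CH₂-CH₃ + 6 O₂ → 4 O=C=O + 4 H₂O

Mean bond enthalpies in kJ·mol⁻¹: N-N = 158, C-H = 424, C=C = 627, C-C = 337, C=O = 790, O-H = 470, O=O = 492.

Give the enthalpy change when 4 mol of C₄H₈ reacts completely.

ΔH = −9740 kJ

Bonds broken (reactants):
  C-C: 2 × 337 = 674
  C-H: 8 × 424 = 3392
  C=C: 1 × 627 = 627
  O=O: 6 × 492 = 2952
  Σ(broken) = 7645 kJ
Bonds formed (products):
  C=O: 8 × 790 = 6320
  O-H: 8 × 470 = 3760
  Σ(formed) = 10080 kJ
ΔH = Σ(broken) − Σ(formed) = 7645 − 10080 = −2435 kJ
For 4× the reaction as written: 4 × (−2435) = −9740 kJ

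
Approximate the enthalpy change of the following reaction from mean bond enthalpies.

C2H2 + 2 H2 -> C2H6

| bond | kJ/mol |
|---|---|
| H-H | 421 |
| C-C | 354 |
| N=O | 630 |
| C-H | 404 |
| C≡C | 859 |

Bonds broken (reactants):
  C≡C: 1 × 859 = 859
  C-H: 2 × 404 = 808
  H-H: 2 × 421 = 842
  Σ(broken) = 2509 kJ
Bonds formed (products):
  C-C: 1 × 354 = 354
  C-H: 6 × 404 = 2424
  Σ(formed) = 2778 kJ
ΔH = Σ(broken) − Σ(formed) = 2509 − 2778 = −269 kJ

ΔH ≈ −269 kJ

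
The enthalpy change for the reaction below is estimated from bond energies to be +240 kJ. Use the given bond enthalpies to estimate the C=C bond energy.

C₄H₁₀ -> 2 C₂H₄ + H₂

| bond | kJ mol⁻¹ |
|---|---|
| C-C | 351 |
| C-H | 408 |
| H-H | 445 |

D(C=C) ≈ 592 kJ/mol

Let D be the C=C bond energy.
Σ(broken) = 3×351 + 10×408 = 5133
Σ(formed) = 8×408 + 2×D + 1×445 = 3709 + 2D
ΔH = Σ(broken) − Σ(formed) = (5133) − (3709 + 2D) = +1424 − 2D
Setting this equal to +240 kJ gives 2D = 1184, so D = 592 kJ/mol.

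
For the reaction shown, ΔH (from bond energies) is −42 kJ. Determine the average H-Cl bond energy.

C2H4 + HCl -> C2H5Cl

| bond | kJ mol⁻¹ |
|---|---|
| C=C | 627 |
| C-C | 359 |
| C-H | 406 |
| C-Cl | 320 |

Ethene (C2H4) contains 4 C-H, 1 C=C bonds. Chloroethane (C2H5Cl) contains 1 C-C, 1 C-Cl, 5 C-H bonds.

D(H-Cl) ≈ 416 kJ/mol

Let D be the H-Cl bond energy.
Σ(broken) = 4×406 + 1×627 + 1×D = 2251 + D
Σ(formed) = 1×359 + 1×320 + 5×406 = 2709
ΔH = Σ(broken) − Σ(formed) = (2251 + D) − (2709) = −458 + D
Setting this equal to −42 kJ gives D = 416 kJ/mol.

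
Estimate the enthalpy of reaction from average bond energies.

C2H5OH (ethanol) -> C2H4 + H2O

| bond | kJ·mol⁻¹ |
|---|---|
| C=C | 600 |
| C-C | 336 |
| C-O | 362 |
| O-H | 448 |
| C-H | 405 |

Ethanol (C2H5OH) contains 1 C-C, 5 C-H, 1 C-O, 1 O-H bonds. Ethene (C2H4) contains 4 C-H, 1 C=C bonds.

ΔH ≈ +55 kJ

Bonds broken (reactants):
  C-C: 1 × 336 = 336
  C-H: 5 × 405 = 2025
  C-O: 1 × 362 = 362
  O-H: 1 × 448 = 448
  Σ(broken) = 3171 kJ
Bonds formed (products):
  C-H: 4 × 405 = 1620
  C=C: 1 × 600 = 600
  O-H: 2 × 448 = 896
  Σ(formed) = 3116 kJ
ΔH = Σ(broken) − Σ(formed) = 3171 − 3116 = +55 kJ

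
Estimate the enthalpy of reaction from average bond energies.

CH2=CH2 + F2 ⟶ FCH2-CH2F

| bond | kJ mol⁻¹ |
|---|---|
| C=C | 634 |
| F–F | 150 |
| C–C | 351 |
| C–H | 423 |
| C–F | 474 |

Bonds broken (reactants):
  C–H: 4 × 423 = 1692
  C=C: 1 × 634 = 634
  F–F: 1 × 150 = 150
  Σ(broken) = 2476 kJ
Bonds formed (products):
  C–C: 1 × 351 = 351
  C–F: 2 × 474 = 948
  C–H: 4 × 423 = 1692
  Σ(formed) = 2991 kJ
ΔH = Σ(broken) − Σ(formed) = 2476 − 2991 = −515 kJ

ΔH ≈ −515 kJ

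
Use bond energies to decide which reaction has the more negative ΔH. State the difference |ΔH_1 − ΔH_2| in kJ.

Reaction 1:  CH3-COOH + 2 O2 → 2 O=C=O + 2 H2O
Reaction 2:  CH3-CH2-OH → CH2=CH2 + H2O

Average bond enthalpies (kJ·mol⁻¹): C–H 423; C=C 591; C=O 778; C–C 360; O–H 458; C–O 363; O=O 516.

Reaction 1:
  Bonds broken (reactants):
    C–C: 1 × 360 = 360
    C–H: 3 × 423 = 1269
    C–O: 1 × 363 = 363
    C=O: 1 × 778 = 778
    O–H: 1 × 458 = 458
    O=O: 2 × 516 = 1032
    Σ(broken) = 4260 kJ
  Bonds formed (products):
    C=O: 4 × 778 = 3112
    O–H: 4 × 458 = 1832
    Σ(formed) = 4944 kJ
  ΔH_1 = 4260 − 4944 = −684 kJ
Reaction 2:
  Bonds broken (reactants):
    C–C: 1 × 360 = 360
    C–H: 5 × 423 = 2115
    C–O: 1 × 363 = 363
    O–H: 1 × 458 = 458
    Σ(broken) = 3296 kJ
  Bonds formed (products):
    C–H: 4 × 423 = 1692
    C=C: 1 × 591 = 591
    O–H: 2 × 458 = 916
    Σ(formed) = 3199 kJ
  ΔH_2 = 3296 − 3199 = +97 kJ
ΔH_1 − ΔH_2 = −781 kJ, so reaction 1 has the more negative ΔH; |ΔH_1 − ΔH_2| = 781 kJ.

Reaction 1, by 781 kJ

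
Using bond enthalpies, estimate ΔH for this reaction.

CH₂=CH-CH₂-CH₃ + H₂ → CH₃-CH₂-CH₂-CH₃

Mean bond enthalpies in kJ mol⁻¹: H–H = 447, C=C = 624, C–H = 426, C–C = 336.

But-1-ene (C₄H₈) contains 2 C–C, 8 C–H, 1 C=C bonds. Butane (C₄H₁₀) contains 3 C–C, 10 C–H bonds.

Bonds broken (reactants):
  C–C: 2 × 336 = 672
  C–H: 8 × 426 = 3408
  C=C: 1 × 624 = 624
  H–H: 1 × 447 = 447
  Σ(broken) = 5151 kJ
Bonds formed (products):
  C–C: 3 × 336 = 1008
  C–H: 10 × 426 = 4260
  Σ(formed) = 5268 kJ
ΔH = Σ(broken) − Σ(formed) = 5151 − 5268 = −117 kJ

ΔH ≈ −117 kJ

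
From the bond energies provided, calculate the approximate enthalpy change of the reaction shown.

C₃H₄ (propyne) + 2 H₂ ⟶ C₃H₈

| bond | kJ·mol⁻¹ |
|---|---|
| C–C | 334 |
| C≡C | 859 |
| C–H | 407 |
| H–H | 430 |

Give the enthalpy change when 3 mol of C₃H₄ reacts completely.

Bonds broken (reactants):
  C≡C: 1 × 859 = 859
  C–C: 1 × 334 = 334
  C–H: 4 × 407 = 1628
  H–H: 2 × 430 = 860
  Σ(broken) = 3681 kJ
Bonds formed (products):
  C–C: 2 × 334 = 668
  C–H: 8 × 407 = 3256
  Σ(formed) = 3924 kJ
ΔH = Σ(broken) − Σ(formed) = 3681 − 3924 = −243 kJ
For 3× the reaction as written: 3 × (−243) = −729 kJ

ΔH = −729 kJ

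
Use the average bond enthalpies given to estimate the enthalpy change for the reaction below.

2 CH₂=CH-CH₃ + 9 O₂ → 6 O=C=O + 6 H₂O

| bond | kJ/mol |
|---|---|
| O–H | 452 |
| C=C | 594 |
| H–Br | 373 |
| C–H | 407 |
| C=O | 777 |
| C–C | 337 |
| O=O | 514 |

Bonds broken (reactants):
  C–C: 2 × 337 = 674
  C–H: 12 × 407 = 4884
  C=C: 2 × 594 = 1188
  O=O: 9 × 514 = 4626
  Σ(broken) = 11372 kJ
Bonds formed (products):
  C=O: 12 × 777 = 9324
  O–H: 12 × 452 = 5424
  Σ(formed) = 14748 kJ
ΔH = Σ(broken) − Σ(formed) = 11372 − 14748 = −3376 kJ

ΔH ≈ −3376 kJ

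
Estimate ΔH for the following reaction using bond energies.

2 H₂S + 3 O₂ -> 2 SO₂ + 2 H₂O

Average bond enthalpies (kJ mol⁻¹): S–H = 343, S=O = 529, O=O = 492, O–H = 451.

Bonds broken (reactants):
  O=O: 3 × 492 = 1476
  S–H: 4 × 343 = 1372
  Σ(broken) = 2848 kJ
Bonds formed (products):
  O–H: 4 × 451 = 1804
  S=O: 4 × 529 = 2116
  Σ(formed) = 3920 kJ
ΔH = Σ(broken) − Σ(formed) = 2848 − 3920 = −1072 kJ

ΔH ≈ −1072 kJ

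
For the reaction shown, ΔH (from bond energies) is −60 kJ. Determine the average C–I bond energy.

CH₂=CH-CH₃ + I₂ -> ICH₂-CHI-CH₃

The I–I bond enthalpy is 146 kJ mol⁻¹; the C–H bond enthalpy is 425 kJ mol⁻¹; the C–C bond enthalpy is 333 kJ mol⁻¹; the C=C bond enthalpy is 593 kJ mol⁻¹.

D(C–I) ≈ 233 kJ/mol

Let D be the C–I bond energy.
Σ(broken) = 1×333 + 6×425 + 1×593 + 1×146 = 3622
Σ(formed) = 2×333 + 6×425 + 2×D = 3216 + 2D
ΔH = Σ(broken) − Σ(formed) = (3622) − (3216 + 2D) = +406 − 2D
Setting this equal to −60 kJ gives 2D = 466, so D = 233 kJ/mol.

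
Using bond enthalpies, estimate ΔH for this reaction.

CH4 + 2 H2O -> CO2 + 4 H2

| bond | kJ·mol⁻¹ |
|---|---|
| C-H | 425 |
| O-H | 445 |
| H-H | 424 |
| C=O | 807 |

Bonds broken (reactants):
  C-H: 4 × 425 = 1700
  O-H: 4 × 445 = 1780
  Σ(broken) = 3480 kJ
Bonds formed (products):
  C=O: 2 × 807 = 1614
  H-H: 4 × 424 = 1696
  Σ(formed) = 3310 kJ
ΔH = Σ(broken) − Σ(formed) = 3480 − 3310 = +170 kJ

ΔH ≈ +170 kJ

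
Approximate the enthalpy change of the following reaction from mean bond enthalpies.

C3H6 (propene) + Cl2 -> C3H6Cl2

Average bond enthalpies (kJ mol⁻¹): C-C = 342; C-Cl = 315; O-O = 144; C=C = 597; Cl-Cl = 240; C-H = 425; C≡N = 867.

Bonds broken (reactants):
  C-C: 1 × 342 = 342
  C-H: 6 × 425 = 2550
  C=C: 1 × 597 = 597
  Cl-Cl: 1 × 240 = 240
  Σ(broken) = 3729 kJ
Bonds formed (products):
  C-C: 2 × 342 = 684
  C-Cl: 2 × 315 = 630
  C-H: 6 × 425 = 2550
  Σ(formed) = 3864 kJ
ΔH = Σ(broken) − Σ(formed) = 3729 − 3864 = −135 kJ

ΔH ≈ −135 kJ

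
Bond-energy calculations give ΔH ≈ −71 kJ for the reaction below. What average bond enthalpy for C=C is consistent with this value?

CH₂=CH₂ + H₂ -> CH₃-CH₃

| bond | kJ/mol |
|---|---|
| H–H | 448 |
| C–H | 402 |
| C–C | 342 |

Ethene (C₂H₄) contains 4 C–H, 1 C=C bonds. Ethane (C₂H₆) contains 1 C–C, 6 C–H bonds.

D(C=C) ≈ 627 kJ/mol

Let D be the C=C bond energy.
Σ(broken) = 4×402 + 1×D + 1×448 = 2056 + D
Σ(formed) = 1×342 + 6×402 = 2754
ΔH = Σ(broken) − Σ(formed) = (2056 + D) − (2754) = −698 + D
Setting this equal to −71 kJ gives D = 627 kJ/mol.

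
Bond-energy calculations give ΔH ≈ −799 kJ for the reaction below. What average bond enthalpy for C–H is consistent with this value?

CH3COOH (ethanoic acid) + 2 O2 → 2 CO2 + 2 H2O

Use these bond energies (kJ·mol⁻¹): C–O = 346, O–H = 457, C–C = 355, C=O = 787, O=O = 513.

D(C–H) ≈ 402 kJ/mol

Let D be the C–H bond energy.
Σ(broken) = 1×355 + 3×D + 1×346 + 1×787 + 1×457 + 2×513 = 2971 + 3D
Σ(formed) = 4×787 + 4×457 = 4976
ΔH = Σ(broken) − Σ(formed) = (2971 + 3D) − (4976) = −2005 + 3D
Setting this equal to −799 kJ gives 3D = 1206, so D = 402 kJ/mol.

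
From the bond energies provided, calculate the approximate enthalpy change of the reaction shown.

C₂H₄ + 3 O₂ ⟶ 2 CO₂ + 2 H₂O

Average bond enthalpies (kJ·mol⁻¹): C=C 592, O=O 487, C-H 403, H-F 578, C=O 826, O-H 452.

Bonds broken (reactants):
  C-H: 4 × 403 = 1612
  C=C: 1 × 592 = 592
  O=O: 3 × 487 = 1461
  Σ(broken) = 3665 kJ
Bonds formed (products):
  C=O: 4 × 826 = 3304
  O-H: 4 × 452 = 1808
  Σ(formed) = 5112 kJ
ΔH = Σ(broken) − Σ(formed) = 3665 − 5112 = −1447 kJ

ΔH ≈ −1447 kJ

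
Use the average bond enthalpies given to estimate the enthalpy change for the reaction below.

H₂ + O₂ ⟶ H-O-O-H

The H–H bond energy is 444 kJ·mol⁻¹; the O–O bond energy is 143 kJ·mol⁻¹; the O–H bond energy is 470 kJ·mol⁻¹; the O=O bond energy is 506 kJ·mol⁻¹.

ΔH ≈ −133 kJ

Bonds broken (reactants):
  H–H: 1 × 444 = 444
  O=O: 1 × 506 = 506
  Σ(broken) = 950 kJ
Bonds formed (products):
  O–H: 2 × 470 = 940
  O–O: 1 × 143 = 143
  Σ(formed) = 1083 kJ
ΔH = Σ(broken) − Σ(formed) = 950 − 1083 = −133 kJ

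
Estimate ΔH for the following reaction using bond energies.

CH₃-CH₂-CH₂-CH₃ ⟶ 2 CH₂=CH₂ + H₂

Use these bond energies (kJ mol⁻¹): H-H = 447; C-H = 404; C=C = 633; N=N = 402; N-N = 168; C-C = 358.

ΔH ≈ +169 kJ

Bonds broken (reactants):
  C-C: 3 × 358 = 1074
  C-H: 10 × 404 = 4040
  Σ(broken) = 5114 kJ
Bonds formed (products):
  C-H: 8 × 404 = 3232
  C=C: 2 × 633 = 1266
  H-H: 1 × 447 = 447
  Σ(formed) = 4945 kJ
ΔH = Σ(broken) − Σ(formed) = 5114 − 4945 = +169 kJ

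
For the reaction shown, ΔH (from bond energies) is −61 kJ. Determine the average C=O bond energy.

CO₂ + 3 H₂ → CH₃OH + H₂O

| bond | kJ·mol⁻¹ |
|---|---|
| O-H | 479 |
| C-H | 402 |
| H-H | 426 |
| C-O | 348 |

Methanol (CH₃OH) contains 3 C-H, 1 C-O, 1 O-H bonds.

D(C=O) ≈ 826 kJ/mol

Let D be the C=O bond energy.
Σ(broken) = 2×D + 3×426 = 1278 + 2D
Σ(formed) = 3×402 + 1×348 + 3×479 = 2991
ΔH = Σ(broken) − Σ(formed) = (1278 + 2D) − (2991) = −1713 + 2D
Setting this equal to −61 kJ gives 2D = 1652, so D = 826 kJ/mol.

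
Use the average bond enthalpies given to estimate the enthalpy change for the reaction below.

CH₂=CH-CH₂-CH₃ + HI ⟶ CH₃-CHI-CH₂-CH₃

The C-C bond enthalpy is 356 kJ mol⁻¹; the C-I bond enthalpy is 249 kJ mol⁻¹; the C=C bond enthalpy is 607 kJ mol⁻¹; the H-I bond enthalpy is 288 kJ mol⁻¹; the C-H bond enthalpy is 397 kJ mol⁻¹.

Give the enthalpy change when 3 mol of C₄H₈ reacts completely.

Bonds broken (reactants):
  C-C: 2 × 356 = 712
  C-H: 8 × 397 = 3176
  C=C: 1 × 607 = 607
  H-I: 1 × 288 = 288
  Σ(broken) = 4783 kJ
Bonds formed (products):
  C-C: 3 × 356 = 1068
  C-H: 9 × 397 = 3573
  C-I: 1 × 249 = 249
  Σ(formed) = 4890 kJ
ΔH = Σ(broken) − Σ(formed) = 4783 − 4890 = −107 kJ
For 3× the reaction as written: 3 × (−107) = −321 kJ

ΔH = −321 kJ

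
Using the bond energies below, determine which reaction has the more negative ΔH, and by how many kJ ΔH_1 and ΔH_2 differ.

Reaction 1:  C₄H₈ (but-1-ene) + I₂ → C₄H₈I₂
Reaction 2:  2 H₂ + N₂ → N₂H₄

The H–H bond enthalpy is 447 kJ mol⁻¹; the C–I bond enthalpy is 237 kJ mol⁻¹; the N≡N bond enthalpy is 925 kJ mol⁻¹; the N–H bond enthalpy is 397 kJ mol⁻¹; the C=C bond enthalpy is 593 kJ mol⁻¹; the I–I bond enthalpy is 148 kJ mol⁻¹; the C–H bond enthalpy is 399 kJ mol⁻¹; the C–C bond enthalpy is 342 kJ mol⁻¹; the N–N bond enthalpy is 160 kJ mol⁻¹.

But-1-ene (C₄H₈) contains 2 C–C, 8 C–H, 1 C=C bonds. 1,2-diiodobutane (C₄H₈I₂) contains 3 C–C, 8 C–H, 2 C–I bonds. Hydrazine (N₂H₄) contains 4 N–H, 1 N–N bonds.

Reaction 1:
  Bonds broken (reactants):
    C–C: 2 × 342 = 684
    C–H: 8 × 399 = 3192
    C=C: 1 × 593 = 593
    I–I: 1 × 148 = 148
    Σ(broken) = 4617 kJ
  Bonds formed (products):
    C–C: 3 × 342 = 1026
    C–H: 8 × 399 = 3192
    C–I: 2 × 237 = 474
    Σ(formed) = 4692 kJ
  ΔH_1 = 4617 − 4692 = −75 kJ
Reaction 2:
  Bonds broken (reactants):
    H–H: 2 × 447 = 894
    N≡N: 1 × 925 = 925
    Σ(broken) = 1819 kJ
  Bonds formed (products):
    N–H: 4 × 397 = 1588
    N–N: 1 × 160 = 160
    Σ(formed) = 1748 kJ
  ΔH_2 = 1819 − 1748 = +71 kJ
ΔH_1 − ΔH_2 = −146 kJ, so reaction 1 has the more negative ΔH; |ΔH_1 − ΔH_2| = 146 kJ.

Reaction 1, by 146 kJ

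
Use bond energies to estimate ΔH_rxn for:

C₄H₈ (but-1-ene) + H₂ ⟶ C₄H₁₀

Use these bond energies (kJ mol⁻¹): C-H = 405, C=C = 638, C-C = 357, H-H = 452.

ΔH ≈ −77 kJ

Bonds broken (reactants):
  C-C: 2 × 357 = 714
  C-H: 8 × 405 = 3240
  C=C: 1 × 638 = 638
  H-H: 1 × 452 = 452
  Σ(broken) = 5044 kJ
Bonds formed (products):
  C-C: 3 × 357 = 1071
  C-H: 10 × 405 = 4050
  Σ(formed) = 5121 kJ
ΔH = Σ(broken) − Σ(formed) = 5044 − 5121 = −77 kJ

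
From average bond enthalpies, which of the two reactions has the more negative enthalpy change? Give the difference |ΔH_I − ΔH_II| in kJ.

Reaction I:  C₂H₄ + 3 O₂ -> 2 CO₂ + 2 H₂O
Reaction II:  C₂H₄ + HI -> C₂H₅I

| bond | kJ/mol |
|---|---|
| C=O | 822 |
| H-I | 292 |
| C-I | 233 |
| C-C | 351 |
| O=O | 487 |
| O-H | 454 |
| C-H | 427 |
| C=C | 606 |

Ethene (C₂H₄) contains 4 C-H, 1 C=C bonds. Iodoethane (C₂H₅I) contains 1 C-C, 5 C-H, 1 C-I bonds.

Reaction I:
  Bonds broken (reactants):
    C-H: 4 × 427 = 1708
    C=C: 1 × 606 = 606
    O=O: 3 × 487 = 1461
    Σ(broken) = 3775 kJ
  Bonds formed (products):
    C=O: 4 × 822 = 3288
    O-H: 4 × 454 = 1816
    Σ(formed) = 5104 kJ
  ΔH_I = 3775 − 5104 = −1329 kJ
Reaction II:
  Bonds broken (reactants):
    C-H: 4 × 427 = 1708
    C=C: 1 × 606 = 606
    H-I: 1 × 292 = 292
    Σ(broken) = 2606 kJ
  Bonds formed (products):
    C-C: 1 × 351 = 351
    C-H: 5 × 427 = 2135
    C-I: 1 × 233 = 233
    Σ(formed) = 2719 kJ
  ΔH_II = 2606 − 2719 = −113 kJ
ΔH_I − ΔH_II = −1216 kJ, so reaction I has the more negative ΔH; |ΔH_I − ΔH_II| = 1216 kJ.

Reaction I, by 1216 kJ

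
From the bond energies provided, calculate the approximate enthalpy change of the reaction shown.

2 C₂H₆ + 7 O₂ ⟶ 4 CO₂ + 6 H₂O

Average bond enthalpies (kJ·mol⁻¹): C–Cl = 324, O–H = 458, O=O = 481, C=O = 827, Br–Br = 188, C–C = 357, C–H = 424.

ΔH ≈ −2943 kJ

Bonds broken (reactants):
  C–C: 2 × 357 = 714
  C–H: 12 × 424 = 5088
  O=O: 7 × 481 = 3367
  Σ(broken) = 9169 kJ
Bonds formed (products):
  C=O: 8 × 827 = 6616
  O–H: 12 × 458 = 5496
  Σ(formed) = 12112 kJ
ΔH = Σ(broken) − Σ(formed) = 9169 − 12112 = −2943 kJ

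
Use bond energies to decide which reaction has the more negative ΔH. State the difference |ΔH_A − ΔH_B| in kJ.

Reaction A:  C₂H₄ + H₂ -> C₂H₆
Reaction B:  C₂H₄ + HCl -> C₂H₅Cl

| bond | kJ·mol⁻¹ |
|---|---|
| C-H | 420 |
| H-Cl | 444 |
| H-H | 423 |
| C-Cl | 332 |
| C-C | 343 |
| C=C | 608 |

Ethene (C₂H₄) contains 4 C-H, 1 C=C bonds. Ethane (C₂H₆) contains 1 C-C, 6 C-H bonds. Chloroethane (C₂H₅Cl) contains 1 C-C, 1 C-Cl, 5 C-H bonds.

Reaction A:
  Bonds broken (reactants):
    C-H: 4 × 420 = 1680
    C=C: 1 × 608 = 608
    H-H: 1 × 423 = 423
    Σ(broken) = 2711 kJ
  Bonds formed (products):
    C-C: 1 × 343 = 343
    C-H: 6 × 420 = 2520
    Σ(formed) = 2863 kJ
  ΔH_A = 2711 − 2863 = −152 kJ
Reaction B:
  Bonds broken (reactants):
    C-H: 4 × 420 = 1680
    C=C: 1 × 608 = 608
    H-Cl: 1 × 444 = 444
    Σ(broken) = 2732 kJ
  Bonds formed (products):
    C-C: 1 × 343 = 343
    C-Cl: 1 × 332 = 332
    C-H: 5 × 420 = 2100
    Σ(formed) = 2775 kJ
  ΔH_B = 2732 − 2775 = −43 kJ
ΔH_A − ΔH_B = −109 kJ, so reaction A has the more negative ΔH; |ΔH_A − ΔH_B| = 109 kJ.

Reaction A, by 109 kJ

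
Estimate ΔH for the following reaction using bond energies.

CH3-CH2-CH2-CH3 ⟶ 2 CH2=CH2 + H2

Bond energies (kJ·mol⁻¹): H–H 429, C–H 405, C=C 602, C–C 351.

ΔH ≈ +230 kJ

Bonds broken (reactants):
  C–C: 3 × 351 = 1053
  C–H: 10 × 405 = 4050
  Σ(broken) = 5103 kJ
Bonds formed (products):
  C–H: 8 × 405 = 3240
  C=C: 2 × 602 = 1204
  H–H: 1 × 429 = 429
  Σ(formed) = 4873 kJ
ΔH = Σ(broken) − Σ(formed) = 5103 − 4873 = +230 kJ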